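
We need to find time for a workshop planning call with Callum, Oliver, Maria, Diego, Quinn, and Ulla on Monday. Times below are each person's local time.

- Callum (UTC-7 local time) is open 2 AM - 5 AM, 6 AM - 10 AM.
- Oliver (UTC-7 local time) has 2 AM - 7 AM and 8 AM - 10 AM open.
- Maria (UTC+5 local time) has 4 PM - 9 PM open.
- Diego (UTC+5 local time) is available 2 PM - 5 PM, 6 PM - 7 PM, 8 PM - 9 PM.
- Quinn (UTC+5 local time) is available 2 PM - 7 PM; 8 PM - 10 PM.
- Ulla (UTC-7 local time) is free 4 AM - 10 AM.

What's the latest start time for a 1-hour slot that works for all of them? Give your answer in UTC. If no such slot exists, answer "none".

15:00

Callum in UTC: 09:00-12:00, 13:00-17:00 (add 7h to convert from UTC-7).
Oliver in UTC: 09:00-14:00, 15:00-17:00 (add 7h to convert from UTC-7).
Maria in UTC: 11:00-16:00 (subtract 5h to convert from UTC+5).
Diego in UTC: 09:00-12:00, 13:00-14:00, 15:00-16:00 (subtract 5h to convert from UTC+5).
Quinn in UTC: 09:00-14:00, 15:00-17:00 (subtract 5h to convert from UTC+5).
Ulla in UTC: 11:00-17:00 (add 7h to convert from UTC-7).
Callum ∩ Oliver: 09:00-12:00, 13:00-14:00, 15:00-17:00.
Callum ∩ Oliver ∩ Maria: 11:00-12:00, 13:00-14:00, 15:00-16:00.
Callum ∩ Oliver ∩ Maria ∩ Diego: 11:00-12:00, 13:00-14:00, 15:00-16:00.
Callum ∩ Oliver ∩ Maria ∩ Diego ∩ Quinn: 11:00-12:00, 13:00-14:00, 15:00-16:00.
Callum ∩ Oliver ∩ Maria ∩ Diego ∩ Quinn ∩ Ulla: 11:00-12:00, 13:00-14:00, 15:00-16:00.
The last common window of at least 60 minutes is 15:00-16:00; a 60-minute meeting can start as late as 15:00 and still end by 16:00.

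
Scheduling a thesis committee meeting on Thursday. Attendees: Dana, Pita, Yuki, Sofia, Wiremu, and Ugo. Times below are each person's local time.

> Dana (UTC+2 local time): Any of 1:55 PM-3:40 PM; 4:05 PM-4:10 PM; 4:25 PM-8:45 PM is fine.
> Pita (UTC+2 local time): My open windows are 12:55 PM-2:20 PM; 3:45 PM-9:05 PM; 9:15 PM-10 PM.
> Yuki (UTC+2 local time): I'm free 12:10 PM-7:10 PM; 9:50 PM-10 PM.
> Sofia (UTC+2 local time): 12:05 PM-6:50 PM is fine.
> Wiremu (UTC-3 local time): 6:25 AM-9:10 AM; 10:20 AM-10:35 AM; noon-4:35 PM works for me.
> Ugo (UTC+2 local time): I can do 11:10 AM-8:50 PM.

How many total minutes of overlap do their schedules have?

Dana in UTC: 11:55-13:40, 14:05-14:10, 14:25-18:45 (subtract 2h to convert from UTC+2).
Pita in UTC: 10:55-12:20, 13:45-19:05, 19:15-20:00 (subtract 2h to convert from UTC+2).
Yuki in UTC: 10:10-17:10, 19:50-20:00 (subtract 2h to convert from UTC+2).
Sofia in UTC: 10:05-16:50 (subtract 2h to convert from UTC+2).
Wiremu in UTC: 09:25-12:10, 13:20-13:35, 15:00-19:35 (add 3h to convert from UTC-3).
Ugo in UTC: 09:10-18:50 (subtract 2h to convert from UTC+2).
Dana ∩ Pita: 11:55-12:20, 14:05-14:10, 14:25-18:45.
Dana ∩ Pita ∩ Yuki: 11:55-12:20, 14:05-14:10, 14:25-17:10.
Dana ∩ Pita ∩ Yuki ∩ Sofia: 11:55-12:20, 14:05-14:10, 14:25-16:50.
Dana ∩ Pita ∩ Yuki ∩ Sofia ∩ Wiremu: 11:55-12:10, 15:00-16:50.
Dana ∩ Pita ∩ Yuki ∩ Sofia ∩ Wiremu ∩ Ugo: 11:55-12:10, 15:00-16:50.
Summing the common windows: 15 + 110 = 125 minutes.

125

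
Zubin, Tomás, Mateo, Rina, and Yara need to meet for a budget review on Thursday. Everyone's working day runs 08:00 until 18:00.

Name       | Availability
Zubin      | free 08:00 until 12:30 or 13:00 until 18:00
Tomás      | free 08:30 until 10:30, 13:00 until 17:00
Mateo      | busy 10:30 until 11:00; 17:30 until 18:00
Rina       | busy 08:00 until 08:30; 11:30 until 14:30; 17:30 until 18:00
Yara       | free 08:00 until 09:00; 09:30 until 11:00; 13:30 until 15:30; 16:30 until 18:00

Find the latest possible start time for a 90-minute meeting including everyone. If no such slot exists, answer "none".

Zubin free: 08:00-12:30, 13:00-18:00.
Tomás free: 08:30-10:30, 13:00-17:00.
Mateo free: 08:00-10:30, 11:00-17:30 (invert busy blocks within the working day).
Rina free: 08:30-11:30, 14:30-17:30 (invert busy blocks within the working day).
Yara free: 08:00-09:00, 09:30-11:00, 13:30-15:30, 16:30-18:00.
Zubin ∩ Tomás: 08:30-10:30, 13:00-17:00.
Zubin ∩ Tomás ∩ Mateo: 08:30-10:30, 13:00-17:00.
Zubin ∩ Tomás ∩ Mateo ∩ Rina: 08:30-10:30, 14:30-17:00.
Zubin ∩ Tomás ∩ Mateo ∩ Rina ∩ Yara: 08:30-09:00, 09:30-10:30, 14:30-15:30, 16:30-17:00.
So the common availability across everyone is 08:30-09:00, 09:30-10:30, 14:30-15:30, 16:30-17:00.
No common window is at least 90 minutes long.

none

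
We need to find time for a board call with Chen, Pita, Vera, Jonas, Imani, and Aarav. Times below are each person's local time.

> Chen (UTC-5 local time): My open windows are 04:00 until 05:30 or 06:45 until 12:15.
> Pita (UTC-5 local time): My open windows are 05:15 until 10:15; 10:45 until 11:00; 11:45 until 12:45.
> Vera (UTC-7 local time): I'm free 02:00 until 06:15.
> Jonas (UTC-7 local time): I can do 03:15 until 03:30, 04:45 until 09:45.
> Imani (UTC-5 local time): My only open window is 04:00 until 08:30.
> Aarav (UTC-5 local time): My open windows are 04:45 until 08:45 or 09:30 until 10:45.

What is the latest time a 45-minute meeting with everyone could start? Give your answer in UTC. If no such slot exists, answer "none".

Chen in UTC: 09:00-10:30, 11:45-17:15 (add 5h to convert from UTC-5).
Pita in UTC: 10:15-15:15, 15:45-16:00, 16:45-17:45 (add 5h to convert from UTC-5).
Vera in UTC: 09:00-13:15 (add 7h to convert from UTC-7).
Jonas in UTC: 10:15-10:30, 11:45-16:45 (add 7h to convert from UTC-7).
Imani in UTC: 09:00-13:30 (add 5h to convert from UTC-5).
Aarav in UTC: 09:45-13:45, 14:30-15:45 (add 5h to convert from UTC-5).
Chen ∩ Pita: 10:15-10:30, 11:45-15:15, 15:45-16:00, 16:45-17:15.
Chen ∩ Pita ∩ Vera: 10:15-10:30, 11:45-13:15.
Chen ∩ Pita ∩ Vera ∩ Jonas: 10:15-10:30, 11:45-13:15.
Chen ∩ Pita ∩ Vera ∩ Jonas ∩ Imani: 10:15-10:30, 11:45-13:15.
Chen ∩ Pita ∩ Vera ∩ Jonas ∩ Imani ∩ Aarav: 10:15-10:30, 11:45-13:15.
The last common window of at least 45 minutes is 11:45-13:15; a 45-minute meeting can start as late as 12:30 and still end by 13:15.

12:30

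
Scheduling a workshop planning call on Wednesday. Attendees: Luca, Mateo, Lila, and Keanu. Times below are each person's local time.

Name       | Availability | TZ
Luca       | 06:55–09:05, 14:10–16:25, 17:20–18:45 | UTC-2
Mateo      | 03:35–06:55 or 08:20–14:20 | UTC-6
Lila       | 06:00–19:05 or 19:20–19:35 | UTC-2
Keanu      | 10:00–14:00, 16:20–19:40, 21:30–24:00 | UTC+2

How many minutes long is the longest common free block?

Luca in UTC: 08:55-11:05, 16:10-18:25, 19:20-20:45 (add 2h to convert from UTC-2).
Mateo in UTC: 09:35-12:55, 14:20-20:20 (add 6h to convert from UTC-6).
Lila in UTC: 08:00-21:05, 21:20-21:35 (add 2h to convert from UTC-2).
Keanu in UTC: 08:00-12:00, 14:20-17:40, 19:30-22:00 (subtract 2h to convert from UTC+2).
Luca ∩ Mateo: 09:35-11:05, 16:10-18:25, 19:20-20:20.
Luca ∩ Mateo ∩ Lila: 09:35-11:05, 16:10-18:25, 19:20-20:20.
Luca ∩ Mateo ∩ Lila ∩ Keanu: 09:35-11:05, 16:10-17:40, 19:30-20:20.
So the common availability across everyone is 09:35-11:05, 16:10-17:40, 19:30-20:20.
The longest is 09:35-11:05 at 90 minutes.

90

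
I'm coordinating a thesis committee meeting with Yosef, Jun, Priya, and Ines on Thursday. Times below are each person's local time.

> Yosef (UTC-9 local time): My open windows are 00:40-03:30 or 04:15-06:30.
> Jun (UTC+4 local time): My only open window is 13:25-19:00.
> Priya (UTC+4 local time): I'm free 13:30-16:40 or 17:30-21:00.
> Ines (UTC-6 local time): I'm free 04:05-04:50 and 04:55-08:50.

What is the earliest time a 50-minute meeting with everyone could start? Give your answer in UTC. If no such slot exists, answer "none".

10:55

Yosef in UTC: 09:40-12:30, 13:15-15:30 (add 9h to convert from UTC-9).
Jun in UTC: 09:25-15:00 (subtract 4h to convert from UTC+4).
Priya in UTC: 09:30-12:40, 13:30-17:00 (subtract 4h to convert from UTC+4).
Ines in UTC: 10:05-10:50, 10:55-14:50 (add 6h to convert from UTC-6).
Yosef ∩ Jun: 09:40-12:30, 13:15-15:00.
Yosef ∩ Jun ∩ Priya: 09:40-12:30, 13:30-15:00.
Yosef ∩ Jun ∩ Priya ∩ Ines: 10:05-10:50, 10:55-12:30, 13:30-14:50.
The first common window of at least 50 minutes is 10:55-12:30, so the earliest start is 10:55.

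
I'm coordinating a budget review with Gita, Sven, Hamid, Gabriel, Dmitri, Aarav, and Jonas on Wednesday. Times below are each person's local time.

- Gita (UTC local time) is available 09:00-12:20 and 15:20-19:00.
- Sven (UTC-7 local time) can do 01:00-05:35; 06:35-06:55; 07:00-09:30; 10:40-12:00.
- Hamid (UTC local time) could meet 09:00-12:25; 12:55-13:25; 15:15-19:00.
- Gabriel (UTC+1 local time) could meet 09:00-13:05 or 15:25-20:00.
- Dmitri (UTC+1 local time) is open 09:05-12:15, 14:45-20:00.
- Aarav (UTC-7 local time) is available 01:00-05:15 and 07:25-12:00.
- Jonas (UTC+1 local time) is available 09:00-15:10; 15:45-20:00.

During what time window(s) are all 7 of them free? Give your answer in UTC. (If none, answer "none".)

09:00-11:15, 15:20-16:30, 17:40-19:00

Gita in UTC: 09:00-12:20, 15:20-19:00.
Sven in UTC: 08:00-12:35, 13:35-13:55, 14:00-16:30, 17:40-19:00 (add 7h to convert from UTC-7).
Hamid in UTC: 09:00-12:25, 12:55-13:25, 15:15-19:00.
Gabriel in UTC: 08:00-12:05, 14:25-19:00 (subtract 1h to convert from UTC+1).
Dmitri in UTC: 08:05-11:15, 13:45-19:00 (subtract 1h to convert from UTC+1).
Aarav in UTC: 08:00-12:15, 14:25-19:00 (add 7h to convert from UTC-7).
Jonas in UTC: 08:00-14:10, 14:45-19:00 (subtract 1h to convert from UTC+1).
Gita ∩ Sven: 09:00-12:20, 15:20-16:30, 17:40-19:00.
Gita ∩ Sven ∩ Hamid: 09:00-12:20, 15:20-16:30, 17:40-19:00.
Gita ∩ Sven ∩ Hamid ∩ Gabriel: 09:00-12:05, 15:20-16:30, 17:40-19:00.
Gita ∩ Sven ∩ Hamid ∩ Gabriel ∩ Dmitri: 09:00-11:15, 15:20-16:30, 17:40-19:00.
Gita ∩ Sven ∩ Hamid ∩ Gabriel ∩ Dmitri ∩ Aarav: 09:00-11:15, 15:20-16:30, 17:40-19:00.
Gita ∩ Sven ∩ Hamid ∩ Gabriel ∩ Dmitri ∩ Aarav ∩ Jonas: 09:00-11:15, 15:20-16:30, 17:40-19:00.
So the common availability across everyone is 09:00-11:15, 15:20-16:30, 17:40-19:00.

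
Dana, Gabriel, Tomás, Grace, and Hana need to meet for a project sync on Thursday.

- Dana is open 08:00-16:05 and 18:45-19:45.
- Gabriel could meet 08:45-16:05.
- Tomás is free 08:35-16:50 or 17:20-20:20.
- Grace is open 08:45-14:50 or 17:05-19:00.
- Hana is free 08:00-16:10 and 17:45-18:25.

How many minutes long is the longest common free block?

365

Dana ∩ Gabriel: 08:45-16:05.
Dana ∩ Gabriel ∩ Tomás: 08:45-16:05.
Dana ∩ Gabriel ∩ Tomás ∩ Grace: 08:45-14:50.
Dana ∩ Gabriel ∩ Tomás ∩ Grace ∩ Hana: 08:45-14:50.
So the common availability across everyone is 08:45-14:50.
The longest is 08:45-14:50 at 365 minutes.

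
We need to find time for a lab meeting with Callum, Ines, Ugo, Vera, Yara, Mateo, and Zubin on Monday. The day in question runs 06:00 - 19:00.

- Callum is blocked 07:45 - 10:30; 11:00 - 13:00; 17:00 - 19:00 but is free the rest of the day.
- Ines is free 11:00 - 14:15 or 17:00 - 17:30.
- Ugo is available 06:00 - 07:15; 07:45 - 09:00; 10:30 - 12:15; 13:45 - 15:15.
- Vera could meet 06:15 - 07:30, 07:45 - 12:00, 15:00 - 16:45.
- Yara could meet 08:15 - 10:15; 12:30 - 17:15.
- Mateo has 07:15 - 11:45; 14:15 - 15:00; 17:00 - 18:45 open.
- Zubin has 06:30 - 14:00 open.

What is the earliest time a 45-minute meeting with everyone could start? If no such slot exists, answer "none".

Callum free: 06:00-07:45, 10:30-11:00, 13:00-17:00 (invert busy blocks within the working day).
Ines free: 11:00-14:15, 17:00-17:30.
Ugo free: 06:00-07:15, 07:45-09:00, 10:30-12:15, 13:45-15:15.
Vera free: 06:15-07:30, 07:45-12:00, 15:00-16:45.
Yara free: 08:15-10:15, 12:30-17:15.
Mateo free: 07:15-11:45, 14:15-15:00, 17:00-18:45.
Zubin free: 06:30-14:00.
Callum ∩ Ines: 13:00-14:15.
Callum ∩ Ines ∩ Ugo: 13:45-14:15.
Callum ∩ Ines ∩ Ugo ∩ Vera: ∅.
Callum ∩ Ines ∩ Ugo ∩ Vera ∩ Yara: ∅.
Callum ∩ Ines ∩ Ugo ∩ Vera ∩ Yara ∩ Mateo: ∅.
Callum ∩ Ines ∩ Ugo ∩ Vera ∩ Yara ∩ Mateo ∩ Zubin: ∅.
There is no time when everyone is free.
No common window is at least 45 minutes long.

none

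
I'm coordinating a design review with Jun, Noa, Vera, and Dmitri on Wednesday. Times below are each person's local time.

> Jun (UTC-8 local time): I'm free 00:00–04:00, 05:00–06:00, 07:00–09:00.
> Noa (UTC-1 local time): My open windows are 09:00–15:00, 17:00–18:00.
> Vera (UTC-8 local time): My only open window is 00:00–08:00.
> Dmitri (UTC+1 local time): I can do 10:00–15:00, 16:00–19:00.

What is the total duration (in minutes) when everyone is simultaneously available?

240

Jun in UTC: 08:00-12:00, 13:00-14:00, 15:00-17:00 (add 8h to convert from UTC-8).
Noa in UTC: 10:00-16:00, 18:00-19:00 (add 1h to convert from UTC-1).
Vera in UTC: 08:00-16:00 (add 8h to convert from UTC-8).
Dmitri in UTC: 09:00-14:00, 15:00-18:00 (subtract 1h to convert from UTC+1).
Jun ∩ Noa: 10:00-12:00, 13:00-14:00, 15:00-16:00.
Jun ∩ Noa ∩ Vera: 10:00-12:00, 13:00-14:00, 15:00-16:00.
Jun ∩ Noa ∩ Vera ∩ Dmitri: 10:00-12:00, 13:00-14:00, 15:00-16:00.
Summing the common windows: 120 + 60 + 60 = 240 minutes.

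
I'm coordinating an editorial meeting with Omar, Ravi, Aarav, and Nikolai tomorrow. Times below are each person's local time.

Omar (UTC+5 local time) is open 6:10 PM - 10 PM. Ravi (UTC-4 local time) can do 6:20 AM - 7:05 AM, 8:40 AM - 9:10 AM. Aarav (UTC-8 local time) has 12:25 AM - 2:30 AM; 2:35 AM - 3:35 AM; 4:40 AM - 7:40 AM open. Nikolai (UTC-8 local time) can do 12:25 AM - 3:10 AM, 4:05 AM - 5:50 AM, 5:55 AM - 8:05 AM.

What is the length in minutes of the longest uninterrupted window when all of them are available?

Omar in UTC: 13:10-17:00 (subtract 5h to convert from UTC+5).
Ravi in UTC: 10:20-11:05, 12:40-13:10 (add 4h to convert from UTC-4).
Aarav in UTC: 08:25-10:30, 10:35-11:35, 12:40-15:40 (add 8h to convert from UTC-8).
Nikolai in UTC: 08:25-11:10, 12:05-13:50, 13:55-16:05 (add 8h to convert from UTC-8).
Omar ∩ Ravi: ∅.
Omar ∩ Ravi ∩ Aarav: ∅.
Omar ∩ Ravi ∩ Aarav ∩ Nikolai: ∅.
There is no time when everyone is free.
No common window exists, so the longest block is 0 minutes.

0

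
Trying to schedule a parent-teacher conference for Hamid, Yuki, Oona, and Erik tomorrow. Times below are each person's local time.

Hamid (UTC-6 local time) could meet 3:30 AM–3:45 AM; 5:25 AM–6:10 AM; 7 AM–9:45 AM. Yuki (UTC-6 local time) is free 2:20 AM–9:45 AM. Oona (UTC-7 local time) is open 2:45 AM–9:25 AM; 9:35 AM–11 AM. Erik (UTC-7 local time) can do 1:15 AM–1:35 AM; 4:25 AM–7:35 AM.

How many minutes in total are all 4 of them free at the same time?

Hamid in UTC: 09:30-09:45, 11:25-12:10, 13:00-15:45 (add 6h to convert from UTC-6).
Yuki in UTC: 08:20-15:45 (add 6h to convert from UTC-6).
Oona in UTC: 09:45-16:25, 16:35-18:00 (add 7h to convert from UTC-7).
Erik in UTC: 08:15-08:35, 11:25-14:35 (add 7h to convert from UTC-7).
Hamid ∩ Yuki: 09:30-09:45, 11:25-12:10, 13:00-15:45.
Hamid ∩ Yuki ∩ Oona: 11:25-12:10, 13:00-15:45.
Hamid ∩ Yuki ∩ Oona ∩ Erik: 11:25-12:10, 13:00-14:35.
Summing the common windows: 45 + 95 = 140 minutes.

140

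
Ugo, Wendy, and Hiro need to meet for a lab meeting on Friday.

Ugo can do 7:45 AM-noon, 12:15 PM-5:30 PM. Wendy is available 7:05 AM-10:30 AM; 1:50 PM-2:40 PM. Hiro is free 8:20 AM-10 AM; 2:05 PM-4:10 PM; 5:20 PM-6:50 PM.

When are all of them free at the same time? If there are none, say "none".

08:20-10:00, 14:05-14:40

Ugo ∩ Wendy: 07:45-10:30, 13:50-14:40.
Ugo ∩ Wendy ∩ Hiro: 08:20-10:00, 14:05-14:40.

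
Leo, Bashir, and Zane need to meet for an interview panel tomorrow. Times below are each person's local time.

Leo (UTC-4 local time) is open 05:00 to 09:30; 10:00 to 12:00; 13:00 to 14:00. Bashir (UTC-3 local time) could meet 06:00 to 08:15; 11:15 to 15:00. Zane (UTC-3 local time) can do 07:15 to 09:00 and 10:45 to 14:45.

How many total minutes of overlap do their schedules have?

Leo in UTC: 09:00-13:30, 14:00-16:00, 17:00-18:00 (add 4h to convert from UTC-4).
Bashir in UTC: 09:00-11:15, 14:15-18:00 (add 3h to convert from UTC-3).
Zane in UTC: 10:15-12:00, 13:45-17:45 (add 3h to convert from UTC-3).
Leo ∩ Bashir: 09:00-11:15, 14:15-16:00, 17:00-18:00.
Leo ∩ Bashir ∩ Zane: 10:15-11:15, 14:15-16:00, 17:00-17:45.
Summing the common windows: 60 + 105 + 45 = 210 minutes.

210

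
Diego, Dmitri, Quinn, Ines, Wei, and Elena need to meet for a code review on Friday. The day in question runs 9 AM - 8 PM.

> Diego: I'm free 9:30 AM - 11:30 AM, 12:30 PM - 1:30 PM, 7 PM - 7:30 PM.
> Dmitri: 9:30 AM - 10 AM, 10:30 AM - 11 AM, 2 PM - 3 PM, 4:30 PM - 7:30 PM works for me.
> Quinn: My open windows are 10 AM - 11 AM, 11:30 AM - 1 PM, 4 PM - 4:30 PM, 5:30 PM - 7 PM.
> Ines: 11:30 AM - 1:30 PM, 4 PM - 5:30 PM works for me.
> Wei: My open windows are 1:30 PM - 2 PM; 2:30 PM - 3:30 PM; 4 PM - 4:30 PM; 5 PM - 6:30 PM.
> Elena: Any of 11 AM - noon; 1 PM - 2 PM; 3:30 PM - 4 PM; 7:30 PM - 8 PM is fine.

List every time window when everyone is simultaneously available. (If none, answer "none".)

Diego ∩ Dmitri: 09:30-10:00, 10:30-11:00, 19:00-19:30.
Diego ∩ Dmitri ∩ Quinn: 10:30-11:00.
Diego ∩ Dmitri ∩ Quinn ∩ Ines: ∅.
Diego ∩ Dmitri ∩ Quinn ∩ Ines ∩ Wei: ∅.
Diego ∩ Dmitri ∩ Quinn ∩ Ines ∩ Wei ∩ Elena: ∅.
There is no time when everyone is free.

none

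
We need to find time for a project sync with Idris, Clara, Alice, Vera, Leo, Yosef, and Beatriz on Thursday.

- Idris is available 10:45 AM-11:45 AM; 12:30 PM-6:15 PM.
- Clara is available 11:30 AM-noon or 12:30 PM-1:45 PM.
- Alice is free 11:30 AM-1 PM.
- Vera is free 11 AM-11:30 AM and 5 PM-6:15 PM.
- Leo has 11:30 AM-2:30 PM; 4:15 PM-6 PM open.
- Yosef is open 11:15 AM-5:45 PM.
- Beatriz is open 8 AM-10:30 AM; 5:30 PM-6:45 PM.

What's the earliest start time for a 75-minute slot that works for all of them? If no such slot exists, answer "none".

none

Idris ∩ Clara: 11:30-11:45, 12:30-13:45.
Idris ∩ Clara ∩ Alice: 11:30-11:45, 12:30-13:00.
Idris ∩ Clara ∩ Alice ∩ Vera: ∅.
Idris ∩ Clara ∩ Alice ∩ Vera ∩ Leo: ∅.
Idris ∩ Clara ∩ Alice ∩ Vera ∩ Leo ∩ Yosef: ∅.
Idris ∩ Clara ∩ Alice ∩ Vera ∩ Leo ∩ Yosef ∩ Beatriz: ∅.
There is no time when everyone is free.
No common window is at least 75 minutes long.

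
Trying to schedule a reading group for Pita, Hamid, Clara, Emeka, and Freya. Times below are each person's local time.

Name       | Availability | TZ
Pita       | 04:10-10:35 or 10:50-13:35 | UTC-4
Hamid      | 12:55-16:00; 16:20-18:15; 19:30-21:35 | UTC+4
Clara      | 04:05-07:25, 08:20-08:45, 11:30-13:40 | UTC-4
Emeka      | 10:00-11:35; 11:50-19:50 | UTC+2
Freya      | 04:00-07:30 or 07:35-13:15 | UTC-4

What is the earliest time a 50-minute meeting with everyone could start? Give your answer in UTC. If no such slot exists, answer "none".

Pita in UTC: 08:10-14:35, 14:50-17:35 (add 4h to convert from UTC-4).
Hamid in UTC: 08:55-12:00, 12:20-14:15, 15:30-17:35 (subtract 4h to convert from UTC+4).
Clara in UTC: 08:05-11:25, 12:20-12:45, 15:30-17:40 (add 4h to convert from UTC-4).
Emeka in UTC: 08:00-09:35, 09:50-17:50 (subtract 2h to convert from UTC+2).
Freya in UTC: 08:00-11:30, 11:35-17:15 (add 4h to convert from UTC-4).
Pita ∩ Hamid: 08:55-12:00, 12:20-14:15, 15:30-17:35.
Pita ∩ Hamid ∩ Clara: 08:55-11:25, 12:20-12:45, 15:30-17:35.
Pita ∩ Hamid ∩ Clara ∩ Emeka: 08:55-09:35, 09:50-11:25, 12:20-12:45, 15:30-17:35.
Pita ∩ Hamid ∩ Clara ∩ Emeka ∩ Freya: 08:55-09:35, 09:50-11:25, 12:20-12:45, 15:30-17:15.
So the common availability across everyone is 08:55-09:35, 09:50-11:25, 12:20-12:45, 15:30-17:15.
The first common window of at least 50 minutes is 09:50-11:25, so the earliest start is 09:50.

09:50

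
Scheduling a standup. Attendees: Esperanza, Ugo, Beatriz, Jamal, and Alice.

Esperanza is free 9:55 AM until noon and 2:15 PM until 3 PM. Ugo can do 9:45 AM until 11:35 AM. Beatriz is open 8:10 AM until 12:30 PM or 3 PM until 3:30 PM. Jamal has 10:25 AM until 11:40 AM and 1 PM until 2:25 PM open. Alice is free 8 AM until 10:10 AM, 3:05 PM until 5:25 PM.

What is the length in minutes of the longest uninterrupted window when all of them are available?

Esperanza ∩ Ugo: 09:55-11:35.
Esperanza ∩ Ugo ∩ Beatriz: 09:55-11:35.
Esperanza ∩ Ugo ∩ Beatriz ∩ Jamal: 10:25-11:35.
Esperanza ∩ Ugo ∩ Beatriz ∩ Jamal ∩ Alice: ∅.
There is no time when everyone is free.
No common window exists, so the longest block is 0 minutes.

0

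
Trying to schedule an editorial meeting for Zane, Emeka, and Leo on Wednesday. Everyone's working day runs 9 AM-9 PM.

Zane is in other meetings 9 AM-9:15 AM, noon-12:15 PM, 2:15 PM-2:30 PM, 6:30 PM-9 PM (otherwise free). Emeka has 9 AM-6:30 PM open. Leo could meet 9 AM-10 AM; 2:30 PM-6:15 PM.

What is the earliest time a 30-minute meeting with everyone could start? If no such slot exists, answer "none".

Zane free: 09:15-12:00, 12:15-14:15, 14:30-18:30 (invert busy blocks within the working day).
Emeka free: 09:00-18:30.
Leo free: 09:00-10:00, 14:30-18:15.
Zane ∩ Emeka: 09:15-12:00, 12:15-14:15, 14:30-18:30.
Zane ∩ Emeka ∩ Leo: 09:15-10:00, 14:30-18:15.
The first common window of at least 30 minutes is 09:15-10:00, so the earliest start is 09:15.

09:15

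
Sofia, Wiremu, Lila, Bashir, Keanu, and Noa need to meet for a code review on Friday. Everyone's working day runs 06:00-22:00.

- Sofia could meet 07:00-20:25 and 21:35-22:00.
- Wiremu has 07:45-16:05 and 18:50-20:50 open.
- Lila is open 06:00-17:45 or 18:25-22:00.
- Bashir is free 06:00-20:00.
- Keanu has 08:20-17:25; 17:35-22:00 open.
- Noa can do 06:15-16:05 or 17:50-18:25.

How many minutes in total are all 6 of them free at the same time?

465

Sofia ∩ Wiremu: 07:45-16:05, 18:50-20:25.
Sofia ∩ Wiremu ∩ Lila: 07:45-16:05, 18:50-20:25.
Sofia ∩ Wiremu ∩ Lila ∩ Bashir: 07:45-16:05, 18:50-20:00.
Sofia ∩ Wiremu ∩ Lila ∩ Bashir ∩ Keanu: 08:20-16:05, 18:50-20:00.
Sofia ∩ Wiremu ∩ Lila ∩ Bashir ∩ Keanu ∩ Noa: 08:20-16:05.
That's a single block of 465 minutes.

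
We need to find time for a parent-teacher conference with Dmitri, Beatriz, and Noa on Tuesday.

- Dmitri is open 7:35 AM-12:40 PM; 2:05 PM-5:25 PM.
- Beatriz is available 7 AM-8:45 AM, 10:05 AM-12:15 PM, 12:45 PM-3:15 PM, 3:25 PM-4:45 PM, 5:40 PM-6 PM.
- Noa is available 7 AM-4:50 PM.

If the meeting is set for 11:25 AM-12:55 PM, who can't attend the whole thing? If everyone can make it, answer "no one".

Dmitri: not fully free for 11:25-12:55. Beatriz: not fully free for 11:25-12:55. Noa: free for 11:25-12:55.

Beatriz, Dmitri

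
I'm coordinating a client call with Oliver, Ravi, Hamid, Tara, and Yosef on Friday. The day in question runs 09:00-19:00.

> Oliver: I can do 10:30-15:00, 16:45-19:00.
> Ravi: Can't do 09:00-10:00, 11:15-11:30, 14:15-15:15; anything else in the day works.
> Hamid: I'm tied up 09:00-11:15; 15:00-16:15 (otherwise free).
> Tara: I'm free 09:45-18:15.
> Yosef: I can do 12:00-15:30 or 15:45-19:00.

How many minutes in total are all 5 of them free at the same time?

Oliver free: 10:30-15:00, 16:45-19:00.
Ravi free: 10:00-11:15, 11:30-14:15, 15:15-19:00 (invert busy blocks within the working day).
Hamid free: 11:15-15:00, 16:15-19:00 (invert busy blocks within the working day).
Tara free: 09:45-18:15.
Yosef free: 12:00-15:30, 15:45-19:00.
Oliver ∩ Ravi: 10:30-11:15, 11:30-14:15, 16:45-19:00.
Oliver ∩ Ravi ∩ Hamid: 11:30-14:15, 16:45-19:00.
Oliver ∩ Ravi ∩ Hamid ∩ Tara: 11:30-14:15, 16:45-18:15.
Oliver ∩ Ravi ∩ Hamid ∩ Tara ∩ Yosef: 12:00-14:15, 16:45-18:15.
Summing the common windows: 135 + 90 = 225 minutes.

225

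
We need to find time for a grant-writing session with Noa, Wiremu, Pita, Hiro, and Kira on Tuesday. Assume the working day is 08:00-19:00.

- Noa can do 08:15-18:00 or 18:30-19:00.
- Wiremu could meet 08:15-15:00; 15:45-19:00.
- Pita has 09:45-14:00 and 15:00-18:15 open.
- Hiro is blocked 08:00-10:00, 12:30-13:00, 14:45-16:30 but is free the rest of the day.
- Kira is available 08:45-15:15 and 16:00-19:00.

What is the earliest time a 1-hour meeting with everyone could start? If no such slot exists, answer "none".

Noa free: 08:15-18:00, 18:30-19:00.
Wiremu free: 08:15-15:00, 15:45-19:00.
Pita free: 09:45-14:00, 15:00-18:15.
Hiro free: 10:00-12:30, 13:00-14:45, 16:30-19:00 (invert busy blocks within the working day).
Kira free: 08:45-15:15, 16:00-19:00.
Noa ∩ Wiremu: 08:15-15:00, 15:45-18:00, 18:30-19:00.
Noa ∩ Wiremu ∩ Pita: 09:45-14:00, 15:45-18:00.
Noa ∩ Wiremu ∩ Pita ∩ Hiro: 10:00-12:30, 13:00-14:00, 16:30-18:00.
Noa ∩ Wiremu ∩ Pita ∩ Hiro ∩ Kira: 10:00-12:30, 13:00-14:00, 16:30-18:00.
Those are the intersection windows.
The first common window of at least 60 minutes is 10:00-12:30, so the earliest start is 10:00.

10:00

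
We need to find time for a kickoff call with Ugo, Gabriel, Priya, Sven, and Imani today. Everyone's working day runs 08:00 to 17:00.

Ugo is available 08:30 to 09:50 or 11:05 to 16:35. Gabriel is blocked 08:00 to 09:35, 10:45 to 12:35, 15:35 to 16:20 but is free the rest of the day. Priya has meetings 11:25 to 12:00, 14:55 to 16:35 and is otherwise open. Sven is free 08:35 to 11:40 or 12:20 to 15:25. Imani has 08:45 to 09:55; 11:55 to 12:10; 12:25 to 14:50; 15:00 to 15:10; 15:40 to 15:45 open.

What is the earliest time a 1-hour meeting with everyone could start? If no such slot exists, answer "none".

12:35

Ugo free: 08:30-09:50, 11:05-16:35.
Gabriel free: 09:35-10:45, 12:35-15:35, 16:20-17:00 (invert busy blocks within the working day).
Priya free: 08:00-11:25, 12:00-14:55, 16:35-17:00 (invert busy blocks within the working day).
Sven free: 08:35-11:40, 12:20-15:25.
Imani free: 08:45-09:55, 11:55-12:10, 12:25-14:50, 15:00-15:10, 15:40-15:45.
Ugo ∩ Gabriel: 09:35-09:50, 12:35-15:35, 16:20-16:35.
Ugo ∩ Gabriel ∩ Priya: 09:35-09:50, 12:35-14:55.
Ugo ∩ Gabriel ∩ Priya ∩ Sven: 09:35-09:50, 12:35-14:55.
Ugo ∩ Gabriel ∩ Priya ∩ Sven ∩ Imani: 09:35-09:50, 12:35-14:50.
The first common window of at least 60 minutes is 12:35-14:50, so the earliest start is 12:35.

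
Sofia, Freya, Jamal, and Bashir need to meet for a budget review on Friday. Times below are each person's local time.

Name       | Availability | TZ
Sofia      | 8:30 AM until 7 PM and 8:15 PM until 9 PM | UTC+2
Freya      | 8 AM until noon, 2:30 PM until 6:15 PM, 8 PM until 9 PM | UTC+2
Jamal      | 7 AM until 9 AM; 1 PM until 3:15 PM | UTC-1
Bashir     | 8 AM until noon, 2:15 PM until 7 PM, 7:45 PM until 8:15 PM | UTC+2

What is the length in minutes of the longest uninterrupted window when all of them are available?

135

Sofia in UTC: 06:30-17:00, 18:15-19:00 (subtract 2h to convert from UTC+2).
Freya in UTC: 06:00-10:00, 12:30-16:15, 18:00-19:00 (subtract 2h to convert from UTC+2).
Jamal in UTC: 08:00-10:00, 14:00-16:15 (add 1h to convert from UTC-1).
Bashir in UTC: 06:00-10:00, 12:15-17:00, 17:45-18:15 (subtract 2h to convert from UTC+2).
Sofia ∩ Freya: 06:30-10:00, 12:30-16:15, 18:15-19:00.
Sofia ∩ Freya ∩ Jamal: 08:00-10:00, 14:00-16:15.
Sofia ∩ Freya ∩ Jamal ∩ Bashir: 08:00-10:00, 14:00-16:15.
The longest is 14:00-16:15 at 135 minutes.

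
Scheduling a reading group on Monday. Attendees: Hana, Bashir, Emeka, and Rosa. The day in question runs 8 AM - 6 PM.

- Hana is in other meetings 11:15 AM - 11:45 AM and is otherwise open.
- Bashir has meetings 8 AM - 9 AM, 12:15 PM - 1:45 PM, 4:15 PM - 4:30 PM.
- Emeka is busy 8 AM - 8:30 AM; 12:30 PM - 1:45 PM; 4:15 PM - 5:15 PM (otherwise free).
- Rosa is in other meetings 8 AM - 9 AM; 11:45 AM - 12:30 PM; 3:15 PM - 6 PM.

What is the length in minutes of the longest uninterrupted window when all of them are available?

Hana free: 08:00-11:15, 11:45-18:00 (invert busy blocks within the working day).
Bashir free: 09:00-12:15, 13:45-16:15, 16:30-18:00 (invert busy blocks within the working day).
Emeka free: 08:30-12:30, 13:45-16:15, 17:15-18:00 (invert busy blocks within the working day).
Rosa free: 09:00-11:45, 12:30-15:15 (invert busy blocks within the working day).
Hana ∩ Bashir: 09:00-11:15, 11:45-12:15, 13:45-16:15, 16:30-18:00.
Hana ∩ Bashir ∩ Emeka: 09:00-11:15, 11:45-12:15, 13:45-16:15, 17:15-18:00.
Hana ∩ Bashir ∩ Emeka ∩ Rosa: 09:00-11:15, 13:45-15:15.
The longest is 09:00-11:15 at 135 minutes.

135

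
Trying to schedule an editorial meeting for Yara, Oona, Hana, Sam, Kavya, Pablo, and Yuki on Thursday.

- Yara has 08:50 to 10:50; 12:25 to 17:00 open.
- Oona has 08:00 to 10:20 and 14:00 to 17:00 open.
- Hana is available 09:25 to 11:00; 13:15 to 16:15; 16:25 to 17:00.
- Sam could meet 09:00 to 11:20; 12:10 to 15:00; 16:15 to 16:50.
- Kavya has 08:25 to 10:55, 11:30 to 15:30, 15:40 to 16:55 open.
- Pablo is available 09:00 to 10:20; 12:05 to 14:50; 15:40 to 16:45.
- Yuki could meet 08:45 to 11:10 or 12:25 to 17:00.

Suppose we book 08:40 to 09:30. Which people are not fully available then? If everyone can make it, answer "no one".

Yara: not fully free for 08:40-09:30. Oona: free for 08:40-09:30. Hana: not fully free for 08:40-09:30. Sam: not fully free for 08:40-09:30. Kavya: free for 08:40-09:30. Pablo: not fully free for 08:40-09:30. Yuki: not fully free for 08:40-09:30.

Hana, Pablo, Sam, Yara, Yuki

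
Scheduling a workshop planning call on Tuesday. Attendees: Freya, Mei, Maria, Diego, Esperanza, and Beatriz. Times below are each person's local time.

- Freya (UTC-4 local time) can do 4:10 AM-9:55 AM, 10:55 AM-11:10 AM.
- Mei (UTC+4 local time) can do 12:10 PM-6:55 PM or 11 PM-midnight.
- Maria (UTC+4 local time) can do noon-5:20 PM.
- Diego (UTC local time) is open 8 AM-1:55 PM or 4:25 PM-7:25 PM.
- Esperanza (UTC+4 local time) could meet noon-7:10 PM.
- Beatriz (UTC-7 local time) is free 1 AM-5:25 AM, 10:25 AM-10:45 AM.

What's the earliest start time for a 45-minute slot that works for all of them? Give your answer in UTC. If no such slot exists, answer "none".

Freya in UTC: 08:10-13:55, 14:55-15:10 (add 4h to convert from UTC-4).
Mei in UTC: 08:10-14:55, 19:00-20:00 (subtract 4h to convert from UTC+4).
Maria in UTC: 08:00-13:20 (subtract 4h to convert from UTC+4).
Diego in UTC: 08:00-13:55, 16:25-19:25.
Esperanza in UTC: 08:00-15:10 (subtract 4h to convert from UTC+4).
Beatriz in UTC: 08:00-12:25, 17:25-17:45 (add 7h to convert from UTC-7).
Freya ∩ Mei: 08:10-13:55.
Freya ∩ Mei ∩ Maria: 08:10-13:20.
Freya ∩ Mei ∩ Maria ∩ Diego: 08:10-13:20.
Freya ∩ Mei ∩ Maria ∩ Diego ∩ Esperanza: 08:10-13:20.
Freya ∩ Mei ∩ Maria ∩ Diego ∩ Esperanza ∩ Beatriz: 08:10-12:25.
So the common availability across everyone is 08:10-12:25.
The first common window of at least 45 minutes is 08:10-12:25, so the earliest start is 08:10.

08:10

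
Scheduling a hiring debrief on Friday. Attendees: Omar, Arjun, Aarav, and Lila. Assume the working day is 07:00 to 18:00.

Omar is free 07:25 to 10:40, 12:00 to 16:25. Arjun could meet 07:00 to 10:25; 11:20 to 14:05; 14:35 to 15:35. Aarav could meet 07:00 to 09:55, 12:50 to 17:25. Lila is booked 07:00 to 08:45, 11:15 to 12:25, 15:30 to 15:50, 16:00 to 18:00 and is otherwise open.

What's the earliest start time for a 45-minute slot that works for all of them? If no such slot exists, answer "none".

Omar free: 07:25-10:40, 12:00-16:25.
Arjun free: 07:00-10:25, 11:20-14:05, 14:35-15:35.
Aarav free: 07:00-09:55, 12:50-17:25.
Lila free: 08:45-11:15, 12:25-15:30, 15:50-16:00 (invert busy blocks within the working day).
Omar ∩ Arjun: 07:25-10:25, 12:00-14:05, 14:35-15:35.
Omar ∩ Arjun ∩ Aarav: 07:25-09:55, 12:50-14:05, 14:35-15:35.
Omar ∩ Arjun ∩ Aarav ∩ Lila: 08:45-09:55, 12:50-14:05, 14:35-15:30.
The first common window of at least 45 minutes is 08:45-09:55, so the earliest start is 08:45.

08:45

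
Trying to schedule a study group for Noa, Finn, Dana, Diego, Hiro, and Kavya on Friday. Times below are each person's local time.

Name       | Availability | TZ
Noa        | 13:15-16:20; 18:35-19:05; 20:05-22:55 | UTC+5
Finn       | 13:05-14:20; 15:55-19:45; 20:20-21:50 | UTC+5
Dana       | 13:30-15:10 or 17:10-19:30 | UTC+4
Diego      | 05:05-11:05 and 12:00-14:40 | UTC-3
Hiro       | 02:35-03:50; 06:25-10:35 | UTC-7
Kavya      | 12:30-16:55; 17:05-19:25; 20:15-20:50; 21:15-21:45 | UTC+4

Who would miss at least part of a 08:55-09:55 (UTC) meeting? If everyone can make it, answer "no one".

Noa in UTC: 08:15-11:20, 13:35-14:05, 15:05-17:55 (subtract 5h to convert from UTC+5).
Finn in UTC: 08:05-09:20, 10:55-14:45, 15:20-16:50 (subtract 5h to convert from UTC+5).
Dana in UTC: 09:30-11:10, 13:10-15:30 (subtract 4h to convert from UTC+4).
Diego in UTC: 08:05-14:05, 15:00-17:40 (add 3h to convert from UTC-3).
Hiro in UTC: 09:35-10:50, 13:25-17:35 (add 7h to convert from UTC-7).
Kavya in UTC: 08:30-12:55, 13:05-15:25, 16:15-16:50, 17:15-17:45 (subtract 4h to convert from UTC+4).
Noa: free for 08:55-09:55. Finn: not fully free for 08:55-09:55. Dana: not fully free for 08:55-09:55. Diego: free for 08:55-09:55. Hiro: not fully free for 08:55-09:55. Kavya: free for 08:55-09:55.

Dana, Finn, Hiro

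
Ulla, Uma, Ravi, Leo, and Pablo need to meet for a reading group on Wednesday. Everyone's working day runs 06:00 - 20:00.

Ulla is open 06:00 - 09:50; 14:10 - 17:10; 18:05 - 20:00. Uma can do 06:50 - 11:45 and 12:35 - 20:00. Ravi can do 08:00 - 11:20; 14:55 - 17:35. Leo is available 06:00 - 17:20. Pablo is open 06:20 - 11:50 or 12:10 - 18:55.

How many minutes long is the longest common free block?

135

Ulla ∩ Uma: 06:50-09:50, 14:10-17:10, 18:05-20:00.
Ulla ∩ Uma ∩ Ravi: 08:00-09:50, 14:55-17:10.
Ulla ∩ Uma ∩ Ravi ∩ Leo: 08:00-09:50, 14:55-17:10.
Ulla ∩ Uma ∩ Ravi ∩ Leo ∩ Pablo: 08:00-09:50, 14:55-17:10.
So the common availability across everyone is 08:00-09:50, 14:55-17:10.
The longest is 14:55-17:10 at 135 minutes.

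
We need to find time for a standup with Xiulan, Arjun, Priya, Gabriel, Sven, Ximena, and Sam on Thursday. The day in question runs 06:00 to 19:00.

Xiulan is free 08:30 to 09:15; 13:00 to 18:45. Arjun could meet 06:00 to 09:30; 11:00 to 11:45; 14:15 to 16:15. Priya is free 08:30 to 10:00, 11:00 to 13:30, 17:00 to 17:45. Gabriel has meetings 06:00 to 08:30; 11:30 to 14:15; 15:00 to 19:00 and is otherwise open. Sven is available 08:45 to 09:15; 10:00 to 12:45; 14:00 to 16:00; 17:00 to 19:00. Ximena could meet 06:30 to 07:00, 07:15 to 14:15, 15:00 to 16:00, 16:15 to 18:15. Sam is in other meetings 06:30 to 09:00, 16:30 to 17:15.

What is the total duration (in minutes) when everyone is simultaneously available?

15

Xiulan free: 08:30-09:15, 13:00-18:45.
Arjun free: 06:00-09:30, 11:00-11:45, 14:15-16:15.
Priya free: 08:30-10:00, 11:00-13:30, 17:00-17:45.
Gabriel free: 08:30-11:30, 14:15-15:00 (invert busy blocks within the working day).
Sven free: 08:45-09:15, 10:00-12:45, 14:00-16:00, 17:00-19:00.
Ximena free: 06:30-07:00, 07:15-14:15, 15:00-16:00, 16:15-18:15.
Sam free: 06:00-06:30, 09:00-16:30, 17:15-19:00 (invert busy blocks within the working day).
Xiulan ∩ Arjun: 08:30-09:15, 14:15-16:15.
Xiulan ∩ Arjun ∩ Priya: 08:30-09:15.
Xiulan ∩ Arjun ∩ Priya ∩ Gabriel: 08:30-09:15.
Xiulan ∩ Arjun ∩ Priya ∩ Gabriel ∩ Sven: 08:45-09:15.
Xiulan ∩ Arjun ∩ Priya ∩ Gabriel ∩ Sven ∩ Ximena: 08:45-09:15.
Xiulan ∩ Arjun ∩ Priya ∩ Gabriel ∩ Sven ∩ Ximena ∩ Sam: 09:00-09:15.
So the common availability across everyone is 09:00-09:15.
That's a single block of 15 minutes.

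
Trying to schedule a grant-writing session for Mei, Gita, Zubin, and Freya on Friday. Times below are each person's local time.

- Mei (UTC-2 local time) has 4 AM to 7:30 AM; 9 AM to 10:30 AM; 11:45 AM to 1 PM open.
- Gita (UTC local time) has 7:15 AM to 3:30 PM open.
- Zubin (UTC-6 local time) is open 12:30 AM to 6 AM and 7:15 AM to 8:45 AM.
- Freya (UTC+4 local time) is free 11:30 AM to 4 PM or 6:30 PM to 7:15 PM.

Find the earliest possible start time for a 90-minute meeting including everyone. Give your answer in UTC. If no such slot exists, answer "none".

07:30

Mei in UTC: 06:00-09:30, 11:00-12:30, 13:45-15:00 (add 2h to convert from UTC-2).
Gita in UTC: 07:15-15:30.
Zubin in UTC: 06:30-12:00, 13:15-14:45 (add 6h to convert from UTC-6).
Freya in UTC: 07:30-12:00, 14:30-15:15 (subtract 4h to convert from UTC+4).
Mei ∩ Gita: 07:15-09:30, 11:00-12:30, 13:45-15:00.
Mei ∩ Gita ∩ Zubin: 07:15-09:30, 11:00-12:00, 13:45-14:45.
Mei ∩ Gita ∩ Zubin ∩ Freya: 07:30-09:30, 11:00-12:00, 14:30-14:45.
The first common window of at least 90 minutes is 07:30-09:30, so the earliest start is 07:30.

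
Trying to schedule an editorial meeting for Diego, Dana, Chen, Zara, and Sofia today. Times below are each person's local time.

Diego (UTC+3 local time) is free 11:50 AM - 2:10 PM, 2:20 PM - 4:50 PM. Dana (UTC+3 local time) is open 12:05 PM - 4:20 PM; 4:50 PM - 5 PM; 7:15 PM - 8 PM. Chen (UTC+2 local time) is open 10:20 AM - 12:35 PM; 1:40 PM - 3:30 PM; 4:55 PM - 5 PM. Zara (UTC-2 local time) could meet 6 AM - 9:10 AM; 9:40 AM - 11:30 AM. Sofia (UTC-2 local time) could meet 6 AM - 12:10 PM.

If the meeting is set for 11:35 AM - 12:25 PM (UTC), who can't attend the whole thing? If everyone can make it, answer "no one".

Diego in UTC: 08:50-11:10, 11:20-13:50 (subtract 3h to convert from UTC+3).
Dana in UTC: 09:05-13:20, 13:50-14:00, 16:15-17:00 (subtract 3h to convert from UTC+3).
Chen in UTC: 08:20-10:35, 11:40-13:30, 14:55-15:00 (subtract 2h to convert from UTC+2).
Zara in UTC: 08:00-11:10, 11:40-13:30 (add 2h to convert from UTC-2).
Sofia in UTC: 08:00-14:10 (add 2h to convert from UTC-2).
Diego: free for 11:35-12:25. Dana: free for 11:35-12:25. Chen: not fully free for 11:35-12:25. Zara: not fully free for 11:35-12:25. Sofia: free for 11:35-12:25.

Chen, Zara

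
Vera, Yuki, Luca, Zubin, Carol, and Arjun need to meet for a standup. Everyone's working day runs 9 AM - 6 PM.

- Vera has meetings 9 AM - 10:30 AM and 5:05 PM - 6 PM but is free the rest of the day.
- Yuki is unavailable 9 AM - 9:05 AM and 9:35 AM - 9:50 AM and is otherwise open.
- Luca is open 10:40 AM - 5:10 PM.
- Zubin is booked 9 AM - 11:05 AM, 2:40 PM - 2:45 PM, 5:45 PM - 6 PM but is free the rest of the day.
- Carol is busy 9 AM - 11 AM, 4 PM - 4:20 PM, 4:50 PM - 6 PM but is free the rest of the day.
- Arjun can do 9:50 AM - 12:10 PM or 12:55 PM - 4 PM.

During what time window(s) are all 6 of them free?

Vera free: 10:30-17:05 (invert busy blocks within the working day).
Yuki free: 09:05-09:35, 09:50-18:00 (invert busy blocks within the working day).
Luca free: 10:40-17:10.
Zubin free: 11:05-14:40, 14:45-17:45 (invert busy blocks within the working day).
Carol free: 11:00-16:00, 16:20-16:50 (invert busy blocks within the working day).
Arjun free: 09:50-12:10, 12:55-16:00.
Vera ∩ Yuki: 10:30-17:05.
Vera ∩ Yuki ∩ Luca: 10:40-17:05.
Vera ∩ Yuki ∩ Luca ∩ Zubin: 11:05-14:40, 14:45-17:05.
Vera ∩ Yuki ∩ Luca ∩ Zubin ∩ Carol: 11:05-14:40, 14:45-16:00, 16:20-16:50.
Vera ∩ Yuki ∩ Luca ∩ Zubin ∩ Carol ∩ Arjun: 11:05-12:10, 12:55-14:40, 14:45-16:00.

11:05-12:10, 12:55-14:40, 14:45-16:00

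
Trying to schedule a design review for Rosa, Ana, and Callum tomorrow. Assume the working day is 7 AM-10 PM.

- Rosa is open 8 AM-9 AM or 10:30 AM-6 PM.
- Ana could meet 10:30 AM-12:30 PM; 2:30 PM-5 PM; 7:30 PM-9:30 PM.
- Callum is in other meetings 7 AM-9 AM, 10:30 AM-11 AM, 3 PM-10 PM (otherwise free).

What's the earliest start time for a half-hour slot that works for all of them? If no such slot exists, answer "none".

Rosa free: 08:00-09:00, 10:30-18:00.
Ana free: 10:30-12:30, 14:30-17:00, 19:30-21:30.
Callum free: 09:00-10:30, 11:00-15:00 (invert busy blocks within the working day).
Rosa ∩ Ana: 10:30-12:30, 14:30-17:00.
Rosa ∩ Ana ∩ Callum: 11:00-12:30, 14:30-15:00.
So the common availability across everyone is 11:00-12:30, 14:30-15:00.
The first common window of at least 30 minutes is 11:00-12:30, so the earliest start is 11:00.

11:00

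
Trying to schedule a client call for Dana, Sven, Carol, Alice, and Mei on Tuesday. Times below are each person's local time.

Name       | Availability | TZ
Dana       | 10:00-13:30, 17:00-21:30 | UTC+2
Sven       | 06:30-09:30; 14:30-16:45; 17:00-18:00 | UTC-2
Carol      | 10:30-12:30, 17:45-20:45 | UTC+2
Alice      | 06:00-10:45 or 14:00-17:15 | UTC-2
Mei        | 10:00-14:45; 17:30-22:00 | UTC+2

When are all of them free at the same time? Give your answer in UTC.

08:30-10:30, 16:30-18:45

Dana in UTC: 08:00-11:30, 15:00-19:30 (subtract 2h to convert from UTC+2).
Sven in UTC: 08:30-11:30, 16:30-18:45, 19:00-20:00 (add 2h to convert from UTC-2).
Carol in UTC: 08:30-10:30, 15:45-18:45 (subtract 2h to convert from UTC+2).
Alice in UTC: 08:00-12:45, 16:00-19:15 (add 2h to convert from UTC-2).
Mei in UTC: 08:00-12:45, 15:30-20:00 (subtract 2h to convert from UTC+2).
Dana ∩ Sven: 08:30-11:30, 16:30-18:45, 19:00-19:30.
Dana ∩ Sven ∩ Carol: 08:30-10:30, 16:30-18:45.
Dana ∩ Sven ∩ Carol ∩ Alice: 08:30-10:30, 16:30-18:45.
Dana ∩ Sven ∩ Carol ∩ Alice ∩ Mei: 08:30-10:30, 16:30-18:45.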